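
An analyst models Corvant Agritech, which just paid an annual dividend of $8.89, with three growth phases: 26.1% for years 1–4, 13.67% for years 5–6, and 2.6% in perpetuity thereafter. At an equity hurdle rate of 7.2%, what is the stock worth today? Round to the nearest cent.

Three-stage DDM. Project D₁…D_6; terminal Gordon value at t=6 with g = 0.026; discount at r = 0.072.
D_1 = 11.2103
D_2 = 14.1362
D_3 = 17.8257
D_4 = 22.4782
D_5 = 25.5510
D_6 = 29.0438
TV_6 = 29.7990/(0.072−0.026) = 647.8036
P₀ = Σ Dₜ/(1+r)ᵗ + TV_6/(1+r)^6 = 518.2842

$518.28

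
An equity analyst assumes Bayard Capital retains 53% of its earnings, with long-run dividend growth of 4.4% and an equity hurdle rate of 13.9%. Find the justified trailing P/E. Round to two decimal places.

Payout ratio b = 1 − 0.53 = 0.47.
Justified trailing P/E = b(1+g)/(r−g) = 0.47×(1+0.044)/(0.139−0.044) = 5.1651

5.17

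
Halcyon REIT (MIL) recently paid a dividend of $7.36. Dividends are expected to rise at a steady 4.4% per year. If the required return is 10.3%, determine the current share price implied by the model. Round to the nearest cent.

Gordon growth model: P₀ = D₁/(r − g). D₁ = 7.36 × (1 + 0.044) = 7.6838.
P₀ = 7.6838 / (0.103 − 0.044) = 7.6838 / 0.059 = 130.2346

$130.23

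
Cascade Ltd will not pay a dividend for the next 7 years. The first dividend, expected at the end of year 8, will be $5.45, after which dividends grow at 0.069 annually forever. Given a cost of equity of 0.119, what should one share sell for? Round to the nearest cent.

$49.62

Deferred-dividend DDM. At t=7 the remaining stream is a growing perpetuity with first payment D_8 = 5.45.
V_7 = D_8/(r−g) = 5.45/(0.119−0.069) = 109.0000
P₀ = V_7/(1+r)^7 = 109.0000/(1+0.119)^7 = 49.6153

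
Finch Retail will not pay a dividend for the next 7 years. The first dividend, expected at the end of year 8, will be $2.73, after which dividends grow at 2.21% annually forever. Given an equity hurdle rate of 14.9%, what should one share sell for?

Deferred-dividend DDM. At t=7 the remaining stream is a growing perpetuity with first payment D_8 = 2.73.
V_7 = D_8/(r−g) = 2.73/(0.149−0.0221) = 21.5130
P₀ = V_7/(1+r)^7 = 21.5130/(1+0.149)^7 = 8.1369

$8.14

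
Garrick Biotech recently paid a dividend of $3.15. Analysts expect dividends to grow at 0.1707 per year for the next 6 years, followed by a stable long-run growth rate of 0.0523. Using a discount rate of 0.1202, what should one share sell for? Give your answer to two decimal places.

$85.72

Two-stage DDM. Project D₁…D_6 at 0.1707, terminal growth 0.0523, discount at r = 0.1202.
D_1 = 3.6877
D_2 = 4.3172
D_3 = 5.0541
D_4 = 5.9169
D_5 = 6.9269
D_6 = 8.1093
Terminal value at t=6: TV = D_7/(r−g) = 8.5334/(0.1202−0.0523) = 125.6765
P₀ = 3.6877/(1+0.1202)^1 + 4.3172/(1+0.1202)^2 + 5.0541/(1+0.1202)^3 + 5.9169/(1+0.1202)^4 + 6.9269/(1+0.1202)^5 + 8.1093/(1+0.1202)^6 + 125.6765/(1+0.1202)^6 = 85.7200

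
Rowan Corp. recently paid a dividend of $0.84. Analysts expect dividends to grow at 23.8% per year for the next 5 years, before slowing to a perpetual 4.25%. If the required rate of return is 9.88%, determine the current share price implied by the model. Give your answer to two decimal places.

$34.33

Two-stage DDM. Project D₁…D_5 at 0.238, terminal growth 0.0425, discount at r = 0.0988.
D_1 = 1.0399
D_2 = 1.2874
D_3 = 1.5938
D_4 = 1.9732
D_5 = 2.4428
Terminal value at t=5: TV = D_6/(r−g) = 2.5466/(0.0988−0.0425) = 45.2325
P₀ = 1.0399/(1+0.0988)^1 + 1.2874/(1+0.0988)^2 + 1.5938/(1+0.0988)^3 + 1.9732/(1+0.0988)^4 + 2.4428/(1+0.0988)^5 + 45.2325/(1+0.0988)^5 = 34.3323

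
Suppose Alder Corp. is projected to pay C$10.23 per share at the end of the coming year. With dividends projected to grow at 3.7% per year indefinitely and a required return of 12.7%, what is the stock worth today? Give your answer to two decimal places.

Gordon growth model: P₀ = D₁/(r − g), with D₁ = 10.23 given directly.
P₀ = 10.2300 / (0.127 − 0.037) = 10.2300 / 0.09 = 113.6667

C$113.67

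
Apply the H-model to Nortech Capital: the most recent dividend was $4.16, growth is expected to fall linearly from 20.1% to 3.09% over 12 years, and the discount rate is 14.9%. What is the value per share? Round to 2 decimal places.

$72.26

H-model: P₀ = D₀[(1+g_L) + H(g_S−g_L)]/(r−g_L), with H = 12/2 = 6.
P₀ = 4.16 × [(1+0.0309) + 6×(0.201−0.0309)] / (0.149−0.0309)
   = 4.16 × 2.0515 / 0.1181 = 72.2628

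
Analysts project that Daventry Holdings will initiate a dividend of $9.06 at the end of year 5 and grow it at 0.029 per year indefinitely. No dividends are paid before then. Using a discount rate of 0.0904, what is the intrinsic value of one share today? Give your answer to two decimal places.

Deferred-dividend DDM. At t=4 the remaining stream is a growing perpetuity with first payment D_5 = 9.06.
V_4 = D_5/(r−g) = 9.06/(0.0904−0.029) = 147.5570
P₀ = V_4/(1+r)^4 = 147.5570/(1+0.0904)^4 = 104.3798

$104.38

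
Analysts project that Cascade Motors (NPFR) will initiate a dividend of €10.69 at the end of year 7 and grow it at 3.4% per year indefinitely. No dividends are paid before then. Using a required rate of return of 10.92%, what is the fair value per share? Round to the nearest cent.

Deferred-dividend DDM. At t=6 the remaining stream is a growing perpetuity with first payment D_7 = 10.69.
V_6 = D_7/(r−g) = 10.69/(0.1092−0.034) = 142.1543
P₀ = V_6/(1+r)^6 = 142.1543/(1+0.1092)^6 = 76.3310

€76.33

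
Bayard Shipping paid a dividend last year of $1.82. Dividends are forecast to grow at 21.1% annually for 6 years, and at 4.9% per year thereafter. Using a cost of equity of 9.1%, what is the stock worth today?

Two-stage DDM. Project D₁…D_6 at 0.211, terminal growth 0.049, discount at r = 0.091.
D_1 = 2.2040
D_2 = 2.6691
D_3 = 3.2322
D_4 = 3.9142
D_5 = 4.7402
D_6 = 5.7403
Terminal value at t=6: TV = D_7/(r−g) = 6.0216/(0.091−0.049) = 143.3714
P₀ = 2.2040/(1+0.091)^1 + 2.6691/(1+0.091)^2 + 3.2322/(1+0.091)^3 + 3.9142/(1+0.091)^4 + 4.7402/(1+0.091)^5 + 5.7403/(1+0.091)^6 + 143.3714/(1+0.091)^6 = 101.0037

$101.00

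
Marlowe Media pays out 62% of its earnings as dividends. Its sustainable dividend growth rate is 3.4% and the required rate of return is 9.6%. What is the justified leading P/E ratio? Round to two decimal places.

10.00

Justified leading P/E = b/(r−g) = 0.62/(0.096−0.034) = 10.0000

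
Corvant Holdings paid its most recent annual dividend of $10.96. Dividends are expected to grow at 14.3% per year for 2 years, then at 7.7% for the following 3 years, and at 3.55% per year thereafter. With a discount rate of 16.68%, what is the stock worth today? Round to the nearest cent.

Three-stage DDM. Project D₁…D_5; terminal Gordon value at t=5 with g = 0.0355; discount at r = 0.1668.
D_1 = 12.5273
D_2 = 14.3187
D_3 = 15.4212
D_4 = 16.6087
D_5 = 17.8875
TV_5 = 18.5225/(0.1668−0.0355) = 141.0703
P₀ = Σ Dₜ/(1+r)ᵗ + TV_5/(1+r)^5 = 113.4248

$113.42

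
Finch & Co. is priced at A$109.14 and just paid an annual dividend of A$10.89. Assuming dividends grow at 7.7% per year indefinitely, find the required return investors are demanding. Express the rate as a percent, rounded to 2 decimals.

Rearranging the constant-growth DDM: r = D₁/P₀ + g.
D₁ = 10.89 × (1 + 0.077) = 11.7285.
r = 11.7285 / 109.14 + 0.077 = 0.10746 + 0.077 = 0.18446

18.45%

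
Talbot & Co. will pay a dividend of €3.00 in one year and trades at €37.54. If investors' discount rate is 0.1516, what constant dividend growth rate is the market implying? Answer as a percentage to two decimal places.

7.17%

From P₀ = D₁/(r − g), the implied growth is g = r − D₁/P₀.
g = 0.1516 − 3.00/37.54 = 0.1516 − 0.07991 = 0.07169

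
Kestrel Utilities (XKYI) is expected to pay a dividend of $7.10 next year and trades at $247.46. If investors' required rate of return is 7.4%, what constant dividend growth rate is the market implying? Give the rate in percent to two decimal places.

4.53%

From P₀ = D₁/(r − g), the implied growth is g = r − D₁/P₀.
g = 0.074 − 7.10/247.46 = 0.074 − 0.02869 = 0.04531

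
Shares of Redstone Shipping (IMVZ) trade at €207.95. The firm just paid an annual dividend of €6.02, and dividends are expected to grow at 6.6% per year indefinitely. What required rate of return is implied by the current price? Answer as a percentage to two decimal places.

9.69%

Rearranging the constant-growth DDM: r = D₁/P₀ + g.
D₁ = 6.02 × (1 + 0.066) = 6.4173.
r = 6.4173 / 207.95 + 0.066 = 0.03086 + 0.066 = 0.09686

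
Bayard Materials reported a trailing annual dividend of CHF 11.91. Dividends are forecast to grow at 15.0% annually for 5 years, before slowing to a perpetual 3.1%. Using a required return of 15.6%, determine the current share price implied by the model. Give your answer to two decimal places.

CHF 154.34

Two-stage DDM. Project D₁…D_5 at 0.15, terminal growth 0.031, discount at r = 0.156.
D_1 = 13.6965
D_2 = 15.7510
D_3 = 18.1136
D_4 = 20.8307
D_5 = 23.9553
Terminal value at t=5: TV = D_6/(r−g) = 24.6979/(0.156−0.031) = 197.5830
P₀ = 13.6965/(1+0.156)^1 + 15.7510/(1+0.156)^2 + 18.1136/(1+0.156)^3 + 20.8307/(1+0.156)^4 + 23.9553/(1+0.156)^5 + 197.5830/(1+0.156)^5 = 154.3398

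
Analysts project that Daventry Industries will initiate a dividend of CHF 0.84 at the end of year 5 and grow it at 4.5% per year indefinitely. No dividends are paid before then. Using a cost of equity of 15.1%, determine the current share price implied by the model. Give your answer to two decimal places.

Deferred-dividend DDM. At t=4 the remaining stream is a growing perpetuity with first payment D_5 = 0.84.
V_4 = D_5/(r−g) = 0.84/(0.151−0.045) = 7.9245
P₀ = V_4/(1+r)^4 = 7.9245/(1+0.151)^4 = 4.5151

CHF 4.52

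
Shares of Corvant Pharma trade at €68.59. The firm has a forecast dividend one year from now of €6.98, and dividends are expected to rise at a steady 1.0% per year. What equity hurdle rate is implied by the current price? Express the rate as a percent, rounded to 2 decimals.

Rearranging the constant-growth DDM: r = D₁/P₀ + g.
r = 6.9800 / 68.59 + 0.01 = 0.10176 + 0.01 = 0.11176

11.18%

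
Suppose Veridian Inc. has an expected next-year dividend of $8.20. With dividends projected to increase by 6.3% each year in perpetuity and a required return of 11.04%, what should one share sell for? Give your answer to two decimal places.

$173.00

Gordon growth model: P₀ = D₁/(r − g), with D₁ = 8.20 given directly.
P₀ = 8.2000 / (0.1104 − 0.063) = 8.2000 / 0.0474 = 172.9958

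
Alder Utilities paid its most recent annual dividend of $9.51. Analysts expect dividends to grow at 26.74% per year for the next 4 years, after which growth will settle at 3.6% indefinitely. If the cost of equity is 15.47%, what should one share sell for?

Two-stage DDM. Project D₁…D_4 at 0.2674, terminal growth 0.036, discount at r = 0.1547.
D_1 = 12.0530
D_2 = 15.2759
D_3 = 19.3607
D_4 = 24.5378
Terminal value at t=4: TV = D_5/(r−g) = 25.4211/(0.1547−0.036) = 214.1630
P₀ = 12.0530/(1+0.1547)^1 + 15.2759/(1+0.1547)^2 + 19.3607/(1+0.1547)^3 + 24.5378/(1+0.1547)^4 + 214.1630/(1+0.1547)^4 = 168.7397

$168.74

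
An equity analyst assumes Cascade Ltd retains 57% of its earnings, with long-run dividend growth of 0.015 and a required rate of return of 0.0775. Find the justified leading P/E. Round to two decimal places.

Payout ratio b = 1 − 0.57 = 0.43.
Justified leading P/E = b/(r−g) = 0.43/(0.0775−0.015) = 6.8800

6.88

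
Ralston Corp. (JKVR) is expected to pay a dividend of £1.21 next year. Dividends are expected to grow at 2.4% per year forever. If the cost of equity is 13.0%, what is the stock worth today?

£11.42

Gordon growth model: P₀ = D₁/(r − g), with D₁ = 1.21 given directly.
P₀ = 1.2100 / (0.13 − 0.024) = 1.2100 / 0.106 = 11.4151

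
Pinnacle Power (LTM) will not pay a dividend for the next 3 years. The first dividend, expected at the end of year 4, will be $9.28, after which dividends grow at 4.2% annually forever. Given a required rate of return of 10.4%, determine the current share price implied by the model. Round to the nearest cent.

Deferred-dividend DDM. At t=3 the remaining stream is a growing perpetuity with first payment D_4 = 9.28.
V_3 = D_4/(r−g) = 9.28/(0.104−0.042) = 149.6774
P₀ = V_3/(1+r)^3 = 149.6774/(1+0.104)^3 = 111.2369

$111.24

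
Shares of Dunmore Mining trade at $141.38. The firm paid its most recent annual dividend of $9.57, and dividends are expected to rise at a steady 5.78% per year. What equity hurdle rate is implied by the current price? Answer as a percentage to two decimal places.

Rearranging the constant-growth DDM: r = D₁/P₀ + g.
D₁ = 9.57 × (1 + 0.0578) = 10.1231.
r = 10.1231 / 141.38 + 0.0578 = 0.07160 + 0.0578 = 0.12940

12.94%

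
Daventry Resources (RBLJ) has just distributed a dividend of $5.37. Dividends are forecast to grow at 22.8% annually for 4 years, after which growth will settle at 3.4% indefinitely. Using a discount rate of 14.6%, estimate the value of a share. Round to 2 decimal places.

$90.97

Two-stage DDM. Project D₁…D_4 at 0.228, terminal growth 0.034, discount at r = 0.146.
D_1 = 6.5944
D_2 = 8.0979
D_3 = 9.9442
D_4 = 12.2115
Terminal value at t=4: TV = D_5/(r−g) = 12.6267/(0.146−0.034) = 112.7380
P₀ = 6.5944/(1+0.146)^1 + 8.0979/(1+0.146)^2 + 9.9442/(1+0.146)^3 + 12.2115/(1+0.146)^4 + 112.7380/(1+0.146)^4 = 90.9703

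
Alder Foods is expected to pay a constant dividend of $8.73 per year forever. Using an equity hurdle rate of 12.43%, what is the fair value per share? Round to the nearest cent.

Zero-growth DDM (perpetuity): P₀ = D/r = 8.73 / 0.1243 = 70.2333

$70.23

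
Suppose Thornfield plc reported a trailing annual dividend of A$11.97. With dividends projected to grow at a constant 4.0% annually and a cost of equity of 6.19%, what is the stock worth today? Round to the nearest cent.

A$568.44

Gordon growth model: P₀ = D₁/(r − g). D₁ = 11.97 × (1 + 0.04) = 12.4488.
P₀ = 12.4488 / (0.0619 − 0.04) = 12.4488 / 0.0219 = 568.4384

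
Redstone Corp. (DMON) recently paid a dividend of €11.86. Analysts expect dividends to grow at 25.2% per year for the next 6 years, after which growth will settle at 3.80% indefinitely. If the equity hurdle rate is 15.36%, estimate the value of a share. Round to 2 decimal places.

Two-stage DDM. Project D₁…D_6 at 0.252, terminal growth 0.038, discount at r = 0.1536.
D_1 = 14.8487
D_2 = 18.5906
D_3 = 23.2754
D_4 = 29.1408
D_5 = 36.4843
D_6 = 45.6784
Terminal value at t=6: TV = D_7/(r−g) = 47.4142/(0.1536−0.038) = 410.1571
P₀ = 14.8487/(1+0.1536)^1 + 18.5906/(1+0.1536)^2 + 23.2754/(1+0.1536)^3 + 29.1408/(1+0.1536)^4 + 36.4843/(1+0.1536)^5 + 45.6784/(1+0.1536)^6 + 410.1571/(1+0.1536)^6 = 269.7236

€269.72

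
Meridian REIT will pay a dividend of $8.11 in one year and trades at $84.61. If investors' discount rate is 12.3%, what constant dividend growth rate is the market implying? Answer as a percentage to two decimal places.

2.71%

From P₀ = D₁/(r − g), the implied growth is g = r − D₁/P₀.
g = 0.123 − 8.11/84.61 = 0.123 − 0.09585 = 0.02715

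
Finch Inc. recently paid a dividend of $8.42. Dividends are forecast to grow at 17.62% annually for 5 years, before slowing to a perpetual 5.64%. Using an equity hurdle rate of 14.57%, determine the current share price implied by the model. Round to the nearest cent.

Two-stage DDM. Project D₁…D_5 at 0.1762, terminal growth 0.0564, discount at r = 0.1457.
D_1 = 9.9036
D_2 = 11.6486
D_3 = 13.7011
D_4 = 16.1152
D_5 = 18.9547
Terminal value at t=5: TV = D_6/(r−g) = 20.0238/(0.1457−0.0564) = 224.2306
P₀ = 9.9036/(1+0.1457)^1 + 11.6486/(1+0.1457)^2 + 13.7011/(1+0.1457)^3 + 16.1152/(1+0.1457)^4 + 18.9547/(1+0.1457)^5 + 224.2306/(1+0.1457)^5 = 159.1741

$159.17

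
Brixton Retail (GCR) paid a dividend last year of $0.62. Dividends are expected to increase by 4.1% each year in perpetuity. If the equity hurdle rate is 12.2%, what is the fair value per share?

$7.97

Gordon growth model: P₀ = D₁/(r − g). D₁ = 0.62 × (1 + 0.041) = 0.6454.
P₀ = 0.6454 / (0.122 − 0.041) = 0.6454 / 0.081 = 7.9681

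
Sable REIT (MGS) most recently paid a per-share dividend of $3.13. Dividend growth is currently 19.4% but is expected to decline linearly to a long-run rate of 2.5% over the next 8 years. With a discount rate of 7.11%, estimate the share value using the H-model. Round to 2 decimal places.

H-model: P₀ = D₀[(1+g_L) + H(g_S−g_L)]/(r−g_L), with H = 8/2 = 4.
P₀ = 3.13 × [(1+0.025) + 4×(0.194−0.025)] / (0.0711−0.025)
   = 3.13 × 1.7010 / 0.0461 = 115.4909

$115.49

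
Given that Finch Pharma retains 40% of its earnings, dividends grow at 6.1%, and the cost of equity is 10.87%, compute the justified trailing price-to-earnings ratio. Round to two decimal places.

Payout ratio b = 1 − 0.40 = 0.60.
Justified trailing P/E = b(1+g)/(r−g) = 0.60×(1+0.061)/(0.1087−0.061) = 13.3459

13.35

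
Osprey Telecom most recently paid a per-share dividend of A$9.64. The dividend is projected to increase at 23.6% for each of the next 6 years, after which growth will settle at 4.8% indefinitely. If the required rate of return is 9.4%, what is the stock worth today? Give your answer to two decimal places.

Two-stage DDM. Project D₁…D_6 at 0.236, terminal growth 0.048, discount at r = 0.094.
D_1 = 11.9150
D_2 = 14.7270
D_3 = 18.2026
D_4 = 22.4984
D_5 = 27.8080
D_6 = 34.3707
Terminal value at t=6: TV = D_7/(r−g) = 36.0205/(0.094−0.048) = 783.0533
P₀ = 11.9150/(1+0.094)^1 + 14.7270/(1+0.094)^2 + 18.2026/(1+0.094)^3 + 22.4984/(1+0.094)^4 + 27.8080/(1+0.094)^5 + 34.3707/(1+0.094)^6 + 783.0533/(1+0.094)^6 = 547.3580

A$547.36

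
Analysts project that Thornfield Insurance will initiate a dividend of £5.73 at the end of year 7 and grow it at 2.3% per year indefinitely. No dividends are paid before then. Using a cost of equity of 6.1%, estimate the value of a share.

£105.70

Deferred-dividend DDM. At t=6 the remaining stream is a growing perpetuity with first payment D_7 = 5.73.
V_6 = D_7/(r−g) = 5.73/(0.061−0.023) = 150.7895
P₀ = V_6/(1+r)^6 = 150.7895/(1+0.061)^6 = 105.7009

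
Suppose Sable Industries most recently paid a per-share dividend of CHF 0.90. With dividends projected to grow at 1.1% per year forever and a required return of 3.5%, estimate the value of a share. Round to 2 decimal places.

Gordon growth model: P₀ = D₁/(r − g). D₁ = 0.90 × (1 + 0.011) = 0.9099.
P₀ = 0.9099 / (0.035 − 0.011) = 0.9099 / 0.024 = 37.9125

CHF 37.91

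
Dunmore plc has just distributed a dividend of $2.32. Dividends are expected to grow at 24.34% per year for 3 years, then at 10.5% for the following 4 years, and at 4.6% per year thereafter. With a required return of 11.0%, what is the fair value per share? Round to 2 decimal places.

$74.01

Three-stage DDM. Project D₁…D_7; terminal Gordon value at t=7 with g = 0.046; discount at r = 0.11.
D_1 = 2.8847
D_2 = 3.5868
D_3 = 4.4599
D_4 = 4.9281
D_5 = 5.4456
D_6 = 6.0174
D_7 = 6.6492
TV_7 = 6.9551/(0.11−0.046) = 108.6729
P₀ = Σ Dₜ/(1+r)ᵗ + TV_7/(1+r)^7 = 74.0120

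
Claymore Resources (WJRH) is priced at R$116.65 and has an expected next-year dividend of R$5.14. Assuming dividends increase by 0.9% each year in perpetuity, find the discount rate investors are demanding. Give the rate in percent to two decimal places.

Rearranging the constant-growth DDM: r = D₁/P₀ + g.
r = 5.1400 / 116.65 + 0.009 = 0.04406 + 0.009 = 0.05306

5.31%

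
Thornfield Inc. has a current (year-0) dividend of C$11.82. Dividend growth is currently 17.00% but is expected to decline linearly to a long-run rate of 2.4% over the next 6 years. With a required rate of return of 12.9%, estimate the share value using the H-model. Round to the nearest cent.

C$164.58

H-model: P₀ = D₀[(1+g_L) + H(g_S−g_L)]/(r−g_L), with H = 6/2 = 3.
P₀ = 11.82 × [(1+0.024) + 3×(0.17−0.024)] / (0.129−0.024)
   = 11.82 × 1.4620 / 0.105 = 164.5794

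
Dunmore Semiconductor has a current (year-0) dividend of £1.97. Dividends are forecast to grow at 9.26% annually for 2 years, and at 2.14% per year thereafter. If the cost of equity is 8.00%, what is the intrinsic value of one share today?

Two-stage DDM. Project D₁…D_2 at 0.0926, terminal growth 0.0214, discount at r = 0.08.
D_1 = 2.1524
D_2 = 2.3517
Terminal value at t=2: TV = D_3/(r−g) = 2.4021/(0.08−0.0214) = 40.9908
P₀ = 2.1524/(1+0.08)^1 + 2.3517/(1+0.08)^2 + 40.9908/(1+0.08)^2 = 39.1523

£39.15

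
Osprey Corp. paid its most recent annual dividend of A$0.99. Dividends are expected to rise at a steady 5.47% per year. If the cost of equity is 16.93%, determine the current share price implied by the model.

Gordon growth model: P₀ = D₁/(r − g). D₁ = 0.99 × (1 + 0.0547) = 1.0442.
P₀ = 1.0442 / (0.1693 − 0.0547) = 1.0442 / 0.1146 = 9.1113

A$9.11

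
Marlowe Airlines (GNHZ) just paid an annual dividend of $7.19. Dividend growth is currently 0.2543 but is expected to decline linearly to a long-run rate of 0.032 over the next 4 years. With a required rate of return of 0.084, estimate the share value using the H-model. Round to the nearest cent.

H-model: P₀ = D₀[(1+g_L) + H(g_S−g_L)]/(r−g_L), with H = 4/2 = 2.
P₀ = 7.19 × [(1+0.032) + 2×(0.2543−0.032)] / (0.084−0.032)
   = 7.19 × 1.4766 / 0.052 = 204.1683

$204.17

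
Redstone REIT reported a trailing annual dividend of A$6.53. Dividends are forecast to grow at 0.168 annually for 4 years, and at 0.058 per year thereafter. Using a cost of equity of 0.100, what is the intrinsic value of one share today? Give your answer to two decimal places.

A$239.51

Two-stage DDM. Project D₁…D_4 at 0.168, terminal growth 0.058, discount at r = 0.1.
D_1 = 7.6270
D_2 = 8.9084
D_3 = 10.4050
D_4 = 12.1530
Terminal value at t=4: TV = D_5/(r−g) = 12.8579/(0.1−0.058) = 306.1406
P₀ = 7.6270/(1+0.1)^1 + 8.9084/(1+0.1)^2 + 10.4050/(1+0.1)^3 + 12.1530/(1+0.1)^4 + 306.1406/(1+0.1)^4 = 239.5122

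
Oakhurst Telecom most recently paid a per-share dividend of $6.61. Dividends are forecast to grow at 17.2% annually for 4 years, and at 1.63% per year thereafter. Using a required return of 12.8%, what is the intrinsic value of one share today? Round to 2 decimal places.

$99.21

Two-stage DDM. Project D₁…D_4 at 0.172, terminal growth 0.0163, discount at r = 0.128.
D_1 = 7.7469
D_2 = 9.0794
D_3 = 10.6410
D_4 = 12.4713
Terminal value at t=4: TV = D_5/(r−g) = 12.6746/(0.128−0.0163) = 113.4699
P₀ = 7.7469/(1+0.128)^1 + 9.0794/(1+0.128)^2 + 10.6410/(1+0.128)^3 + 12.4713/(1+0.128)^4 + 113.4699/(1+0.128)^4 = 99.2090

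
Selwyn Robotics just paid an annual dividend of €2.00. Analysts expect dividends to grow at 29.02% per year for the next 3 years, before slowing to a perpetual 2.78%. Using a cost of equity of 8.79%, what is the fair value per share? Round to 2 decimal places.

€65.57

Two-stage DDM. Project D₁…D_3 at 0.2902, terminal growth 0.0278, discount at r = 0.0879.
D_1 = 2.5804
D_2 = 3.3292
D_3 = 4.2954
Terminal value at t=3: TV = D_4/(r−g) = 4.4148/(0.0879−0.0278) = 73.4573
P₀ = 2.5804/(1+0.0879)^1 + 3.3292/(1+0.0879)^2 + 4.2954/(1+0.0879)^3 + 73.4573/(1+0.0879)^3 = 65.5726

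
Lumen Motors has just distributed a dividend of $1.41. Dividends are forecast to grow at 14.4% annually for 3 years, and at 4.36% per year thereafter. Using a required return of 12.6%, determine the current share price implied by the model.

$23.09

Two-stage DDM. Project D₁…D_3 at 0.144, terminal growth 0.0436, discount at r = 0.126.
D_1 = 1.6130
D_2 = 1.8453
D_3 = 2.1110
Terminal value at t=3: TV = D_4/(r−g) = 2.2031/(0.126−0.0436) = 26.7365
P₀ = 1.6130/(1+0.126)^1 + 1.8453/(1+0.126)^2 + 2.1110/(1+0.126)^3 + 26.7365/(1+0.126)^3 = 23.0946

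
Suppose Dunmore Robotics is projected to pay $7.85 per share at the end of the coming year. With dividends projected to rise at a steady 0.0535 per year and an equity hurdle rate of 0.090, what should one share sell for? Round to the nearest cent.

$215.07

Gordon growth model: P₀ = D₁/(r − g), with D₁ = 7.85 given directly.
P₀ = 7.8500 / (0.09 − 0.0535) = 7.8500 / 0.0365 = 215.0685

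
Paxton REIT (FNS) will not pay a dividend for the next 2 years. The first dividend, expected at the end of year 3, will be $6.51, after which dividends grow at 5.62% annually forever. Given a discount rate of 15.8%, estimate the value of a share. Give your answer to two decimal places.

Deferred-dividend DDM. At t=2 the remaining stream is a growing perpetuity with first payment D_3 = 6.51.
V_2 = D_3/(r−g) = 6.51/(0.158−0.0562) = 63.9489
P₀ = V_2/(1+r)^2 = 63.9489/(1+0.158)^2 = 47.6888

$47.69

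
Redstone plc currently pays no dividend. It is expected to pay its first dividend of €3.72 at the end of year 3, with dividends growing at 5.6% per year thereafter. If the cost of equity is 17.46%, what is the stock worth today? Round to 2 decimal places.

€22.73

Deferred-dividend DDM. At t=2 the remaining stream is a growing perpetuity with first payment D_3 = 3.72.
V_2 = D_3/(r−g) = 3.72/(0.1746−0.056) = 31.3659
P₀ = V_2/(1+r)^2 = 31.3659/(1+0.1746)^2 = 22.7341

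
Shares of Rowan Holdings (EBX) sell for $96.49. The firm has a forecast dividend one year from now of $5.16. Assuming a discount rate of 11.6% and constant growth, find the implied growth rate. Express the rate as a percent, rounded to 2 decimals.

From P₀ = D₁/(r − g), the implied growth is g = r − D₁/P₀.
g = 0.116 − 5.16/96.49 = 0.116 − 0.05348 = 0.06252

6.25%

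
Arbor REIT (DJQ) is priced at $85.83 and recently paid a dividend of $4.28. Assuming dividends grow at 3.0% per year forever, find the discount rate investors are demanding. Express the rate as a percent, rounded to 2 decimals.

Rearranging the constant-growth DDM: r = D₁/P₀ + g.
D₁ = 4.28 × (1 + 0.03) = 4.4084.
r = 4.4084 / 85.83 + 0.03 = 0.05136 + 0.03 = 0.08136

8.14%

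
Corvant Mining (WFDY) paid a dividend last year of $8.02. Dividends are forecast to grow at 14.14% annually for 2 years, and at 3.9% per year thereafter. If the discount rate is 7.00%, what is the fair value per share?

Two-stage DDM. Project D₁…D_2 at 0.1414, terminal growth 0.039, discount at r = 0.07.
D_1 = 9.1540
D_2 = 10.4484
Terminal value at t=2: TV = D_3/(r−g) = 10.8559/(0.07−0.039) = 350.1902
P₀ = 9.1540/(1+0.07)^1 + 10.4484/(1+0.07)^2 + 350.1902/(1+0.07)^2 = 323.5509

$323.55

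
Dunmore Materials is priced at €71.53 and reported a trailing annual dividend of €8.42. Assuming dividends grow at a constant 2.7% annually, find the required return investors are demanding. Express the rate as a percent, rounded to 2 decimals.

Rearranging the constant-growth DDM: r = D₁/P₀ + g.
D₁ = 8.42 × (1 + 0.027) = 8.6473.
r = 8.6473 / 71.53 + 0.027 = 0.12089 + 0.027 = 0.14789

14.79%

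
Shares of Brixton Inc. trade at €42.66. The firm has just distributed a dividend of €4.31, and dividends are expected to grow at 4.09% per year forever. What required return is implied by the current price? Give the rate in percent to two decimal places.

Rearranging the constant-growth DDM: r = D₁/P₀ + g.
D₁ = 4.31 × (1 + 0.0409) = 4.4863.
r = 4.4863 / 42.66 + 0.0409 = 0.10516 + 0.0409 = 0.14606

14.61%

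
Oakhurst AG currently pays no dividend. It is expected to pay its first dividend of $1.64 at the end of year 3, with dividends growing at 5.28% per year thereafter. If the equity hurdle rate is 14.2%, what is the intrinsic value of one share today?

Deferred-dividend DDM. At t=2 the remaining stream is a growing perpetuity with first payment D_3 = 1.64.
V_2 = D_3/(r−g) = 1.64/(0.142−0.0528) = 18.3857
P₀ = V_2/(1+r)^2 = 18.3857/(1+0.142)^2 = 14.0977

$14.10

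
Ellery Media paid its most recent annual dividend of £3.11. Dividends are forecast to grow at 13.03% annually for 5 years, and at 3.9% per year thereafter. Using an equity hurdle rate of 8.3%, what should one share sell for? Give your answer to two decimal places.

Two-stage DDM. Project D₁…D_5 at 0.1303, terminal growth 0.039, discount at r = 0.083.
D_1 = 3.5152
D_2 = 3.9733
D_3 = 4.4910
D_4 = 5.0762
D_5 = 5.7376
Terminal value at t=5: TV = D_6/(r−g) = 5.9613/(0.083−0.039) = 135.4852
P₀ = 3.5152/(1+0.083)^1 + 3.9733/(1+0.083)^2 + 4.4910/(1+0.083)^3 + 5.0762/(1+0.083)^4 + 5.7376/(1+0.083)^5 + 135.4852/(1+0.083)^5 = 108.6489

£108.65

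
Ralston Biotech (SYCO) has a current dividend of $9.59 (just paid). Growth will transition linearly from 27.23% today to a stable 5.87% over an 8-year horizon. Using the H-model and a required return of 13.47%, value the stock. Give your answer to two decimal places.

H-model: P₀ = D₀[(1+g_L) + H(g_S−g_L)]/(r−g_L), with H = 8/2 = 4.
P₀ = 9.59 × [(1+0.0587) + 4×(0.2723−0.0587)] / (0.1347−0.0587)
   = 9.59 × 1.9131 / 0.076 = 241.4030

$241.40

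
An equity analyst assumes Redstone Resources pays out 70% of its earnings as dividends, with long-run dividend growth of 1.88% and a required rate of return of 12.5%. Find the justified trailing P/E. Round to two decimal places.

Justified trailing P/E = b(1+g)/(r−g) = 0.70×(1+0.0188)/(0.125−0.0188) = 6.7153

6.72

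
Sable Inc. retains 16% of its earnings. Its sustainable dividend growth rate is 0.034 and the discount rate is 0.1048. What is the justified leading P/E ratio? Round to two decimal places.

11.86

Payout ratio b = 1 − 0.16 = 0.84.
Justified leading P/E = b/(r−g) = 0.84/(0.1048−0.034) = 11.8644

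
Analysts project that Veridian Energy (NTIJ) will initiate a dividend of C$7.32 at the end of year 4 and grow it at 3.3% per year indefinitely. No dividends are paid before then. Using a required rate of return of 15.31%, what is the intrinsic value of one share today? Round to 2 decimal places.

C$39.75

Deferred-dividend DDM. At t=3 the remaining stream is a growing perpetuity with first payment D_4 = 7.32.
V_3 = D_4/(r−g) = 7.32/(0.1531−0.033) = 60.9492
P₀ = V_3/(1+r)^3 = 60.9492/(1+0.1531)^3 = 39.7527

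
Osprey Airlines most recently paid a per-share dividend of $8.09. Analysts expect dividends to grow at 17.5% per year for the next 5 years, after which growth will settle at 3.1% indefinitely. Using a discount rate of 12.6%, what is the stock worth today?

$154.69

Two-stage DDM. Project D₁…D_5 at 0.175, terminal growth 0.031, discount at r = 0.126.
D_1 = 9.5058
D_2 = 11.1693
D_3 = 13.1239
D_4 = 15.4206
D_5 = 18.1192
Terminal value at t=5: TV = D_6/(r−g) = 18.6808/(0.126−0.031) = 196.6405
P₀ = 9.5058/(1+0.126)^1 + 11.1693/(1+0.126)^2 + 13.1239/(1+0.126)^3 + 15.4206/(1+0.126)^4 + 18.1192/(1+0.126)^5 + 196.6405/(1+0.126)^5 = 154.6852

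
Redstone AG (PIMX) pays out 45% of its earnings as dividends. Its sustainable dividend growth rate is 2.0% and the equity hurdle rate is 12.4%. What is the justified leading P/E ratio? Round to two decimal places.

4.33

Justified leading P/E = b/(r−g) = 0.45/(0.124−0.02) = 4.3269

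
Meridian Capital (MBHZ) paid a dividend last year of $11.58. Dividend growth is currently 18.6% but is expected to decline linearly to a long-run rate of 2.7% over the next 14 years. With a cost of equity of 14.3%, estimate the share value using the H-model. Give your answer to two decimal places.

$213.63

H-model: P₀ = D₀[(1+g_L) + H(g_S−g_L)]/(r−g_L), with H = 14/2 = 7.
P₀ = 11.58 × [(1+0.027) + 7×(0.186−0.027)] / (0.143−0.027)
   = 11.58 × 2.1400 / 0.116 = 213.6310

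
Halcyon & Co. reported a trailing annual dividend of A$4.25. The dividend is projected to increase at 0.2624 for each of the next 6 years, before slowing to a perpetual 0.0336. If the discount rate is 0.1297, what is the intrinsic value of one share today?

Two-stage DDM. Project D₁…D_6 at 0.2624, terminal growth 0.0336, discount at r = 0.1297.
D_1 = 5.3652
D_2 = 6.7730
D_3 = 8.5503
D_4 = 10.7939
D_5 = 13.6262
D_6 = 17.2017
Terminal value at t=6: TV = D_7/(r−g) = 17.7797/(0.1297−0.0336) = 185.0120
P₀ = 5.3652/(1+0.1297)^1 + 6.7730/(1+0.1297)^2 + 8.5503/(1+0.1297)^3 + 10.7939/(1+0.1297)^4 + 13.6262/(1+0.1297)^5 + 17.2017/(1+0.1297)^6 + 185.0120/(1+0.1297)^6 = 127.3013

A$127.30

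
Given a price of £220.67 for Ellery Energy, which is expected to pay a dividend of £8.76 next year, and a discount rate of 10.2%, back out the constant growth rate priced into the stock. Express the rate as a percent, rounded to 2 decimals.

6.23%

From P₀ = D₁/(r − g), the implied growth is g = r − D₁/P₀.
g = 0.102 − 8.76/220.67 = 0.102 − 0.03970 = 0.06230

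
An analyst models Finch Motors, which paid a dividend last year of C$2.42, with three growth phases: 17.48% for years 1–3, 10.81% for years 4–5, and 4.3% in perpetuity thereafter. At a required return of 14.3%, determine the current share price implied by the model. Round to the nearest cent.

C$38.45

Three-stage DDM. Project D₁…D_5; terminal Gordon value at t=5 with g = 0.043; discount at r = 0.143.
D_1 = 2.8430
D_2 = 3.3400
D_3 = 3.9238
D_4 = 4.3480
D_5 = 4.8180
TV_5 = 5.0252/(0.143−0.043) = 50.2515
P₀ = Σ Dₜ/(1+r)ᵗ + TV_5/(1+r)^5 = 38.4469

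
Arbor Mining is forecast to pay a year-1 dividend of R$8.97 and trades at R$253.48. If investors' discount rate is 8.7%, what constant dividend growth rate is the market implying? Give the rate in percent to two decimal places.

From P₀ = D₁/(r − g), the implied growth is g = r − D₁/P₀.
g = 0.087 − 8.97/253.48 = 0.087 − 0.03539 = 0.05161

5.16%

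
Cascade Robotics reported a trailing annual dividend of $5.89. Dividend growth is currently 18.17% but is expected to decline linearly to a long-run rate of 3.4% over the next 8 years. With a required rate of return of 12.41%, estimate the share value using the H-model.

$106.22

H-model: P₀ = D₀[(1+g_L) + H(g_S−g_L)]/(r−g_L), with H = 8/2 = 4.
P₀ = 5.89 × [(1+0.034) + 4×(0.1817−0.034)] / (0.1241−0.034)
   = 5.89 × 1.6248 / 0.0901 = 106.2161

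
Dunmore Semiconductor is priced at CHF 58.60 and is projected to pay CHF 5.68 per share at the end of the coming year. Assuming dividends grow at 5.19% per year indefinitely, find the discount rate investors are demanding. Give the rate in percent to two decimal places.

Rearranging the constant-growth DDM: r = D₁/P₀ + g.
r = 5.6800 / 58.60 + 0.0519 = 0.09693 + 0.0519 = 0.14883

14.88%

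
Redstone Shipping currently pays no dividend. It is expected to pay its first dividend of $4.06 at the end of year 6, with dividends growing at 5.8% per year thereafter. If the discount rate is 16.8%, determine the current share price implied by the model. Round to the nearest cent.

$16.98

Deferred-dividend DDM. At t=5 the remaining stream is a growing perpetuity with first payment D_6 = 4.06.
V_5 = D_6/(r−g) = 4.06/(0.168−0.058) = 36.9091
P₀ = V_5/(1+r)^5 = 36.9091/(1+0.168)^5 = 16.9793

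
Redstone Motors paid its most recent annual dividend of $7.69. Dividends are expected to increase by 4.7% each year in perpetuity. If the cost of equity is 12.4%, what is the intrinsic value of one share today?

$104.56

Gordon growth model: P₀ = D₁/(r − g). D₁ = 7.69 × (1 + 0.047) = 8.0514.
P₀ = 8.0514 / (0.124 − 0.047) = 8.0514 / 0.077 = 104.5640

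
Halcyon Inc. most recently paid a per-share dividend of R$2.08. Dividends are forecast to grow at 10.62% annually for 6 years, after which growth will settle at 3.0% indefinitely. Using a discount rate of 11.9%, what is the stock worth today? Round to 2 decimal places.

Two-stage DDM. Project D₁…D_6 at 0.1062, terminal growth 0.03, discount at r = 0.119.
D_1 = 2.3009
D_2 = 2.5453
D_3 = 2.8156
D_4 = 3.1146
D_5 = 3.4453
D_6 = 3.8112
Terminal value at t=6: TV = D_7/(r−g) = 3.9256/(0.119−0.03) = 44.1075
P₀ = 2.3009/(1+0.119)^1 + 2.5453/(1+0.119)^2 + 2.8156/(1+0.119)^3 + 3.1146/(1+0.119)^4 + 3.4453/(1+0.119)^5 + 3.8112/(1+0.119)^6 + 44.1075/(1+0.119)^6 = 34.4561

R$34.46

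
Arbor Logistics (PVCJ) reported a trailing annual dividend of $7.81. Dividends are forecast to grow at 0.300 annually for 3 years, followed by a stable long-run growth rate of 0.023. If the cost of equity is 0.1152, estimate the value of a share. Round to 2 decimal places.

$169.36

Two-stage DDM. Project D₁…D_3 at 0.3, terminal growth 0.023, discount at r = 0.1152.
D_1 = 10.1530
D_2 = 13.1989
D_3 = 17.1586
Terminal value at t=3: TV = D_4/(r−g) = 17.5532/(0.1152−0.023) = 190.3820
P₀ = 10.1530/(1+0.1152)^1 + 13.1989/(1+0.1152)^2 + 17.1586/(1+0.1152)^3 + 190.3820/(1+0.1152)^3 = 169.3560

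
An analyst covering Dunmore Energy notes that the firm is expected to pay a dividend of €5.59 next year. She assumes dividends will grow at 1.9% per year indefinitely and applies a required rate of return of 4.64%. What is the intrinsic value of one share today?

€204.01

Gordon growth model: P₀ = D₁/(r − g), with D₁ = 5.59 given directly.
P₀ = 5.5900 / (0.0464 − 0.019) = 5.5900 / 0.0274 = 204.0146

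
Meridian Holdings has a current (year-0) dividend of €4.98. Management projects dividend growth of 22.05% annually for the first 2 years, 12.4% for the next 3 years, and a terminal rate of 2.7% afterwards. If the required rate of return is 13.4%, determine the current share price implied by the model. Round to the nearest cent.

Three-stage DDM. Project D₁…D_5; terminal Gordon value at t=5 with g = 0.027; discount at r = 0.134.
D_1 = 6.0781
D_2 = 7.4183
D_3 = 8.3382
D_4 = 9.3721
D_5 = 10.5343
TV_5 = 10.8187/(0.134−0.027) = 101.1092
P₀ = Σ Dₜ/(1+r)ᵗ + TV_5/(1+r)^5 = 82.0482

€82.05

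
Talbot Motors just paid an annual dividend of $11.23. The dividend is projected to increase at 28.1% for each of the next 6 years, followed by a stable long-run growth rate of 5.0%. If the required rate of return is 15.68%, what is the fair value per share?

$301.33

Two-stage DDM. Project D₁…D_6 at 0.281, terminal growth 0.05, discount at r = 0.1568.
D_1 = 14.3856
D_2 = 18.4280
D_3 = 23.6063
D_4 = 30.2396
D_5 = 38.7369
D_6 = 49.6220
Terminal value at t=6: TV = D_7/(r−g) = 52.1031/(0.1568−0.05) = 487.8570
P₀ = 14.3856/(1+0.1568)^1 + 18.4280/(1+0.1568)^2 + 23.6063/(1+0.1568)^3 + 30.2396/(1+0.1568)^4 + 38.7369/(1+0.1568)^5 + 49.6220/(1+0.1568)^6 + 487.8570/(1+0.1568)^6 = 301.3333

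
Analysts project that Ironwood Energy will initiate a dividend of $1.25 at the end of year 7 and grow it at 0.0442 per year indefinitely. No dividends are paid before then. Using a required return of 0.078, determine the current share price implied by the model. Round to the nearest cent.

$23.57

Deferred-dividend DDM. At t=6 the remaining stream is a growing perpetuity with first payment D_7 = 1.25.
V_6 = D_7/(r−g) = 1.25/(0.078−0.0442) = 36.9822
P₀ = V_6/(1+r)^6 = 36.9822/(1+0.078)^6 = 23.5657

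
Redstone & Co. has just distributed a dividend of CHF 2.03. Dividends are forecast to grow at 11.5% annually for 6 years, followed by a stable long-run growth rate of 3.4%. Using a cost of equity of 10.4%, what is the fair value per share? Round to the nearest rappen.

CHF 44.44

Two-stage DDM. Project D₁…D_6 at 0.115, terminal growth 0.034, discount at r = 0.104.
D_1 = 2.2634
D_2 = 2.5237
D_3 = 2.8140
D_4 = 3.1376
D_5 = 3.4984
D_6 = 3.9007
Terminal value at t=6: TV = D_7/(r−g) = 4.0333/(0.104−0.034) = 57.6193
P₀ = 2.2634/(1+0.104)^1 + 2.5237/(1+0.104)^2 + 2.8140/(1+0.104)^3 + 3.1376/(1+0.104)^4 + 3.4984/(1+0.104)^5 + 3.9007/(1+0.104)^6 + 57.6193/(1+0.104)^6 = 44.4358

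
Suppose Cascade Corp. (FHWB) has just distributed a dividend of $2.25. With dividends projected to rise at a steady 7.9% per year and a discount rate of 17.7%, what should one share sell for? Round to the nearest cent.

$24.77

Gordon growth model: P₀ = D₁/(r − g). D₁ = 2.25 × (1 + 0.079) = 2.4278.
P₀ = 2.4278 / (0.177 − 0.079) = 2.4278 / 0.098 = 24.7730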